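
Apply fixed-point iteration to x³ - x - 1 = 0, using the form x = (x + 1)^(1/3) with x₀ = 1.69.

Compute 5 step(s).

Equation: x³ - x - 1 = 0
Fixed-point form: x = (x + 1)^(1/3)
x₀ = 1.69

x_1 = g(1.690000) = 1.390755
x_2 = g(1.390755) = 1.337145
x_3 = g(1.337145) = 1.327074
x_4 = g(1.327074) = 1.325165
x_5 = g(1.325165) = 1.324803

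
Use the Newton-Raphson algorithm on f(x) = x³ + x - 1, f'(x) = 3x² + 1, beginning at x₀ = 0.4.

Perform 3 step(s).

f(x) = x³ + x - 1
f'(x) = 3x² + 1
x₀ = 0.4

Newton-Raphson formula: x_{n+1} = x_n - f(x_n)/f'(x_n)

Iteration 1:
  f(0.400000) = -0.536000
  f'(0.400000) = 1.480000
  x_1 = 0.400000 - (-0.536000)/1.480000 = 0.762162
Iteration 2:
  f(0.762162) = 0.204895
  f'(0.762162) = 2.742673
  x_2 = 0.762162 - 0.204895/2.742673 = 0.687456
Iteration 3:
  f(0.687456) = 0.012344
  f'(0.687456) = 2.417786
  x_3 = 0.687456 - 0.012344/2.417786 = 0.682350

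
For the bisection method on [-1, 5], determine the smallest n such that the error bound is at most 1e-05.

We need (b-a)/2^n ≤ 1e-05
(5 - (-1))/2^n ≤ 1e-05
6/2^n ≤ 1e-05
2^n ≥ 600000
n ≥ log₂(600000) = 19.19
n ≥ 20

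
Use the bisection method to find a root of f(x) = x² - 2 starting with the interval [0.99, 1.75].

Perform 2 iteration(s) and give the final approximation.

f(x) = x² - 2
Initial interval: [0.99, 1.75]

Iteration 1:
  c_1 = (0.990000 + 1.750000)/2 = 1.370000
  f(c_1) = f(1.370000) = -0.123100
  f(a) × f(c) ≥ 0, new interval: [1.370000, 1.750000]
Iteration 2:
  c_2 = (1.370000 + 1.750000)/2 = 1.560000
  f(c_2) = f(1.560000) = 0.433600
  f(a) × f(c) < 0, new interval: [1.370000, 1.560000]

After 2 iteration(s), the approximation is c_2 = 1.560000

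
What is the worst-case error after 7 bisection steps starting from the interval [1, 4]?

Bisection error bound: |error| ≤ (b-a)/2^n
|error| ≤ (4 - 1)/2^7 = 3/2^7
|error| ≤ 0.0234375000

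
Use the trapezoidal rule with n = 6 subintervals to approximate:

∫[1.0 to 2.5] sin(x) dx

f(x) = sin(x)
a = 1.0, b = 2.5, n = 6
h = (b - a)/n = 0.250000

Trapezoidal rule: (h/2)[f(x₀) + 2f(x₁) + 2f(x₂) + ... + f(xₙ)]

x_0 = 1.0000, f(x_0) = 0.841471, coefficient = 1
x_1 = 1.2500, f(x_1) = 0.948985, coefficient = 2
x_2 = 1.5000, f(x_2) = 0.997495, coefficient = 2
x_3 = 1.7500, f(x_3) = 0.983986, coefficient = 2
x_4 = 2.0000, f(x_4) = 0.909297, coefficient = 2
x_5 = 2.2500, f(x_5) = 0.778073, coefficient = 2
x_6 = 2.5000, f(x_6) = 0.598472, coefficient = 1

I ≈ (0.250000/2) × 10.675615 = 1.334452
Exact value: 1.341446
Error: 0.006994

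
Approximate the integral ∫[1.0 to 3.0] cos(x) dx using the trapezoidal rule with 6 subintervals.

f(x) = cos(x)
a = 1.0, b = 3.0, n = 6
h = (b - a)/n = 0.333333

Trapezoidal rule: (h/2)[f(x₀) + 2f(x₁) + 2f(x₂) + ... + f(xₙ)]

x_0 = 1.0000, f(x_0) = 0.540302, coefficient = 1
x_1 = 1.3333, f(x_1) = 0.235238, coefficient = 2
x_2 = 1.6667, f(x_2) = -0.095724, coefficient = 2
x_3 = 2.0000, f(x_3) = -0.416147, coefficient = 2
x_4 = 2.3333, f(x_4) = -0.690758, coefficient = 2
x_5 = 2.6667, f(x_5) = -0.889327, coefficient = 2
x_6 = 3.0000, f(x_6) = -0.989992, coefficient = 1

I ≈ (0.333333/2) × -4.163125 = -0.693854
Exact value: -0.700351
Error: 0.006497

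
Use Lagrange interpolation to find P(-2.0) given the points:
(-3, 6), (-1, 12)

Lagrange interpolation formula:
P(x) = Σ yᵢ × Lᵢ(x)
where Lᵢ(x) = Π_{j≠i} (x - xⱼ)/(xᵢ - xⱼ)

L_0(-2.0) = (-2.0 - (-1))/(-3 - (-1)) = 0.500000
L_1(-2.0) = (-2.0 - (-3))/(-1 - (-3)) = 0.500000

P(-2.0) = 6×L_0(-2.0) + 12×L_1(-2.0)
P(-2.0) = 9.000000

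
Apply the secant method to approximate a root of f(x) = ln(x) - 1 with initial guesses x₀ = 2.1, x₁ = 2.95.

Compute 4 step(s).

f(x) = ln(x) - 1
x₀ = 2.1, x₁ = 2.95

Secant formula: x_{n+1} = x_n - f(x_n)(x_n - x_{n-1})/(f(x_n) - f(x_{n-1}))

Iteration 1:
  f(2.100000) = -0.258063
  f(2.950000) = 0.081805
  x_2 = 2.950000 - 0.081805×(2.950000 - 2.100000)/(0.081805 - (-0.258063))
       = 2.745408
Iteration 2:
  f(2.950000) = 0.081805
  f(2.745408) = 0.009930
  x_3 = 2.745408 - 0.009930×(2.745408 - 2.950000)/(0.009930 - 0.081805)
       = 2.717143
Iteration 3:
  f(2.745408) = 0.009930
  f(2.717143) = -0.000419
  x_4 = 2.717143 - (-0.000419)×(2.717143 - 2.745408)/(-0.000419 - 0.009930)
       = 2.718287
Iteration 4:
  f(2.717143) = -0.000419
  f(2.718287) = 0.000002
  x_5 = 2.718287 - 0.000002×(2.718287 - 2.717143)/(0.000002 - (-0.000419))
       = 2.718282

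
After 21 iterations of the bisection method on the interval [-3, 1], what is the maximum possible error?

Bisection error bound: |error| ≤ (b-a)/2^n
|error| ≤ (1 - (-3))/2^21 = 4/2^21
|error| ≤ 0.0000019073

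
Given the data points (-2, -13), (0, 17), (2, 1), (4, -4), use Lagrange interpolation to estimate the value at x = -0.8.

Lagrange interpolation formula:
P(x) = Σ yᵢ × Lᵢ(x)
where Lᵢ(x) = Π_{j≠i} (x - xⱼ)/(xᵢ - xⱼ)

L_0(-0.8) = (-0.8 - 0)/(-2 - 0) × (-0.8 - 2)/(-2 - 2) × (-0.8 - 4)/(-2 - 4) = 0.224000
L_1(-0.8) = (-0.8 - (-2))/(0 - (-2)) × (-0.8 - 2)/(0 - 2) × (-0.8 - 4)/(0 - 4) = 1.008000
L_2(-0.8) = (-0.8 - (-2))/(2 - (-2)) × (-0.8 - 0)/(2 - 0) × (-0.8 - 4)/(2 - 4) = -0.288000
L_3(-0.8) = (-0.8 - (-2))/(4 - (-2)) × (-0.8 - 0)/(4 - 0) × (-0.8 - 2)/(4 - 2) = 0.056000

P(-0.8) = (-13)×L_0(-0.8) + 17×L_1(-0.8) + 1×L_2(-0.8) + (-4)×L_3(-0.8)
P(-0.8) = 13.712000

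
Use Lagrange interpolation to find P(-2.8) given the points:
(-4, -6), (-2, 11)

Lagrange interpolation formula:
P(x) = Σ yᵢ × Lᵢ(x)
where Lᵢ(x) = Π_{j≠i} (x - xⱼ)/(xᵢ - xⱼ)

L_0(-2.8) = (-2.8 - (-2))/(-4 - (-2)) = 0.400000
L_1(-2.8) = (-2.8 - (-4))/(-2 - (-4)) = 0.600000

P(-2.8) = (-6)×L_0(-2.8) + 11×L_1(-2.8)
P(-2.8) = 4.200000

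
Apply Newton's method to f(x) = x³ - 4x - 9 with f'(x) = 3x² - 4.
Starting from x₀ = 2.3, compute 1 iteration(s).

f(x) = x³ - 4x - 9
f'(x) = 3x² - 4
x₀ = 2.3

Newton-Raphson formula: x_{n+1} = x_n - f(x_n)/f'(x_n)

Iteration 1:
  f(2.300000) = -6.033000
  f'(2.300000) = 11.870000
  x_1 = 2.300000 - (-6.033000)/11.870000 = 2.808256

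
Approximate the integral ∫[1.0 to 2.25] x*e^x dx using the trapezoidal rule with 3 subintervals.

f(x) = x*e^x
a = 1.0, b = 2.25, n = 3
h = (b - a)/n = 0.416667

Trapezoidal rule: (h/2)[f(x₀) + 2f(x₁) + 2f(x₂) + ... + f(xₙ)]

x_0 = 1.0000, f(x_0) = 2.718282, coefficient = 1
x_1 = 1.4167, f(x_1) = 5.841417, coefficient = 2
x_2 = 1.8333, f(x_2) = 11.466952, coefficient = 2
x_3 = 2.2500, f(x_3) = 21.347406, coefficient = 1

I ≈ (0.416667/2) × 58.682424 = 12.225505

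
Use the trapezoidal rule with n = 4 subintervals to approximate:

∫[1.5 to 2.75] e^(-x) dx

f(x) = e^(-x)
a = 1.5, b = 2.75, n = 4
h = (b - a)/n = 0.312500

Trapezoidal rule: (h/2)[f(x₀) + 2f(x₁) + 2f(x₂) + ... + f(xₙ)]

x_0 = 1.5000, f(x_0) = 0.223130, coefficient = 1
x_1 = 1.8125, f(x_1) = 0.163246, coefficient = 2
x_2 = 2.1250, f(x_2) = 0.119433, coefficient = 2
x_3 = 2.4375, f(x_3) = 0.087379, coefficient = 2
x_4 = 2.7500, f(x_4) = 0.063928, coefficient = 1

I ≈ (0.312500/2) × 1.027173 = 0.160496
Exact value: 0.159202
Error: 0.001293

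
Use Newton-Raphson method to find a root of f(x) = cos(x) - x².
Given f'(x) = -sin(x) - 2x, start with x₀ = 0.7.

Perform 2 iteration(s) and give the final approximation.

f(x) = cos(x) - x²
f'(x) = -sin(x) - 2x
x₀ = 0.7

Newton-Raphson formula: x_{n+1} = x_n - f(x_n)/f'(x_n)

Iteration 1:
  f(0.700000) = 0.274842
  f'(0.700000) = -2.044218
  x_1 = 0.700000 - 0.274842/(-2.044218) = 0.834449
Iteration 2:
  f(0.834449) = -0.024718
  f'(0.834449) = -2.409823
  x_2 = 0.834449 - (-0.024718)/(-2.409823) = 0.824191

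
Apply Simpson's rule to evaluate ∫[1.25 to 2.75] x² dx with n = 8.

f(x) = x²
a = 1.25, b = 2.75, n = 8
h = (b - a)/n = 0.187500

Simpson's rule: (h/3)[f(x₀) + 4f(x₁) + 2f(x₂) + ... + f(xₙ)]

x_0 = 1.2500, f(x_0) = 1.562500, coefficient = 1
x_1 = 1.4375, f(x_1) = 2.066406, coefficient = 4
x_2 = 1.6250, f(x_2) = 2.640625, coefficient = 2
x_3 = 1.8125, f(x_3) = 3.285156, coefficient = 4
x_4 = 2.0000, f(x_4) = 4.000000, coefficient = 2
x_5 = 2.1875, f(x_5) = 4.785156, coefficient = 4
x_6 = 2.3750, f(x_6) = 5.640625, coefficient = 2
x_7 = 2.5625, f(x_7) = 6.566406, coefficient = 4
x_8 = 2.7500, f(x_8) = 7.562500, coefficient = 1

I ≈ (0.187500/3) × 100.500000 = 6.281250
Exact value: 6.281250
Error: 0.000000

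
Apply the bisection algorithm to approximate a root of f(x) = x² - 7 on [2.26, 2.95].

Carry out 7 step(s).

f(x) = x² - 7
Initial interval: [2.26, 2.95]

Iteration 1:
  c_1 = (2.260000 + 2.950000)/2 = 2.605000
  f(c_1) = f(2.605000) = -0.213975
  f(a) × f(c) ≥ 0, new interval: [2.605000, 2.950000]
Iteration 2:
  c_2 = (2.605000 + 2.950000)/2 = 2.777500
  f(c_2) = f(2.777500) = 0.714506
  f(a) × f(c) < 0, new interval: [2.605000, 2.777500]
Iteration 3:
  c_3 = (2.605000 + 2.777500)/2 = 2.691250
  f(c_3) = f(2.691250) = 0.242827
  f(a) × f(c) < 0, new interval: [2.605000, 2.691250]
Iteration 4:
  c_4 = (2.605000 + 2.691250)/2 = 2.648125
  f(c_4) = f(2.648125) = 0.012566
  f(a) × f(c) < 0, new interval: [2.605000, 2.648125]
Iteration 5:
  c_5 = (2.605000 + 2.648125)/2 = 2.626563
  f(c_5) = f(2.626563) = -0.101169
  f(a) × f(c) ≥ 0, new interval: [2.626563, 2.648125]
Iteration 6:
  c_6 = (2.626563 + 2.648125)/2 = 2.637344
  f(c_6) = f(2.637344) = -0.044418
  f(a) × f(c) ≥ 0, new interval: [2.637344, 2.648125]
Iteration 7:
  c_7 = (2.637344 + 2.648125)/2 = 2.642734
  f(c_7) = f(2.642734) = -0.015955
  f(a) × f(c) ≥ 0, new interval: [2.642734, 2.648125]

After 7 iteration(s), the approximation is c_7 = 2.642734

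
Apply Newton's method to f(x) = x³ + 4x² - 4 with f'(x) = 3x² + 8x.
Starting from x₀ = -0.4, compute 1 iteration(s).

f(x) = x³ + 4x² - 4
f'(x) = 3x² + 8x
x₀ = -0.4

Newton-Raphson formula: x_{n+1} = x_n - f(x_n)/f'(x_n)

Iteration 1:
  f(-0.400000) = -3.424000
  f'(-0.400000) = -2.720000
  x_1 = -0.400000 - (-3.424000)/(-2.720000) = -1.658824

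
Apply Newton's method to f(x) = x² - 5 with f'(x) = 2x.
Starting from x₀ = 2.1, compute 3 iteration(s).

f(x) = x² - 5
f'(x) = 2x
x₀ = 2.1

Newton-Raphson formula: x_{n+1} = x_n - f(x_n)/f'(x_n)

Iteration 1:
  f(2.100000) = -0.590000
  f'(2.100000) = 4.200000
  x_1 = 2.100000 - (-0.590000)/4.200000 = 2.240476
Iteration 2:
  f(2.240476) = 0.019734
  f'(2.240476) = 4.480952
  x_2 = 2.240476 - 0.019734/4.480952 = 2.236072
Iteration 3:
  f(2.236072) = 0.000019
  f'(2.236072) = 4.472145
  x_3 = 2.236072 - 0.000019/4.472145 = 2.236068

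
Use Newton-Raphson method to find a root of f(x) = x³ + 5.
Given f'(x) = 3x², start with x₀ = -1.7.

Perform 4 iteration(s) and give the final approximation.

f(x) = x³ + 5
f'(x) = 3x²
x₀ = -1.7

Newton-Raphson formula: x_{n+1} = x_n - f(x_n)/f'(x_n)

Iteration 1:
  f(-1.700000) = 0.087000
  f'(-1.700000) = 8.670000
  x_1 = -1.700000 - 0.087000/8.670000 = -1.710035
Iteration 2:
  f(-1.710035) = -0.000515
  f'(-1.710035) = 8.772655
  x_2 = -1.710035 - (-0.000515)/8.772655 = -1.709976
Iteration 3:
  f(-1.709976) = 0.000000
  f'(-1.709976) = 8.772053
  x_3 = -1.709976 - 0.000000/8.772053 = -1.709976
Iteration 4:
  f(-1.709976) = 0.000000
  f'(-1.709976) = 8.772053
  x_4 = -1.709976 - 0.000000/8.772053 = -1.709976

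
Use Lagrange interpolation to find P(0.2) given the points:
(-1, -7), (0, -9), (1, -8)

Lagrange interpolation formula:
P(x) = Σ yᵢ × Lᵢ(x)
where Lᵢ(x) = Π_{j≠i} (x - xⱼ)/(xᵢ - xⱼ)

L_0(0.2) = (0.2 - 0)/(-1 - 0) × (0.2 - 1)/(-1 - 1) = -0.080000
L_1(0.2) = (0.2 - (-1))/(0 - (-1)) × (0.2 - 1)/(0 - 1) = 0.960000
L_2(0.2) = (0.2 - (-1))/(1 - (-1)) × (0.2 - 0)/(1 - 0) = 0.120000

P(0.2) = (-7)×L_0(0.2) + (-9)×L_1(0.2) + (-8)×L_2(0.2)
P(0.2) = -9.040000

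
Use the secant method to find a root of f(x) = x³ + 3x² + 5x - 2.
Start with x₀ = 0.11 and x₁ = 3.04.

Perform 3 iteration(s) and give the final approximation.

f(x) = x³ + 3x² + 5x - 2
x₀ = 0.11, x₁ = 3.04

Secant formula: x_{n+1} = x_n - f(x_n)(x_n - x_{n-1})/(f(x_n) - f(x_{n-1}))

Iteration 1:
  f(0.110000) = -1.412369
  f(3.040000) = 69.019264
  x_2 = 3.040000 - 69.019264×(3.040000 - 0.110000)/(69.019264 - (-1.412369))
       = 0.168755
Iteration 2:
  f(3.040000) = 69.019264
  f(0.168755) = -1.065982
  x_3 = 0.168755 - (-1.065982)×(0.168755 - 3.040000)/(-1.065982 - 69.019264)
       = 0.212426
Iteration 3:
  f(0.168755) = -1.065982
  f(0.212426) = -0.792907
  x_4 = 0.212426 - (-0.792907)×(0.212426 - 0.168755)/(-0.792907 - (-1.065982))
       = 0.339231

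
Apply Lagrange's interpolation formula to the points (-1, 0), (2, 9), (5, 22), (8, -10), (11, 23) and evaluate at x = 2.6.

Lagrange interpolation formula:
P(x) = Σ yᵢ × Lᵢ(x)
where Lᵢ(x) = Π_{j≠i} (x - xⱼ)/(xᵢ - xⱼ)

L_0(2.6) = (2.6 - 2)/(-1 - 2) × (2.6 - 5)/(-1 - 5) × (2.6 - 8)/(-1 - 8) × (2.6 - 11)/(-1 - 11) = -0.033600
L_1(2.6) = (2.6 - (-1))/(2 - (-1)) × (2.6 - 5)/(2 - 5) × (2.6 - 8)/(2 - 8) × (2.6 - 11)/(2 - 11) = 0.806400
L_2(2.6) = (2.6 - (-1))/(5 - (-1)) × (2.6 - 2)/(5 - 2) × (2.6 - 8)/(5 - 8) × (2.6 - 11)/(5 - 11) = 0.302400
L_3(2.6) = (2.6 - (-1))/(8 - (-1)) × (2.6 - 2)/(8 - 2) × (2.6 - 5)/(8 - 5) × (2.6 - 11)/(8 - 11) = -0.089600
L_4(2.6) = (2.6 - (-1))/(11 - (-1)) × (2.6 - 2)/(11 - 2) × (2.6 - 5)/(11 - 5) × (2.6 - 8)/(11 - 8) = 0.014400

P(2.6) = 0×L_0(2.6) + 9×L_1(2.6) + 22×L_2(2.6) + (-10)×L_3(2.6) + 23×L_4(2.6)
P(2.6) = 15.137600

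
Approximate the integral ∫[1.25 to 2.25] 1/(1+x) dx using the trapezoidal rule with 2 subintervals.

f(x) = 1/(1+x)
a = 1.25, b = 2.25, n = 2
h = (b - a)/n = 0.500000

Trapezoidal rule: (h/2)[f(x₀) + 2f(x₁) + 2f(x₂) + ... + f(xₙ)]

x_0 = 1.2500, f(x_0) = 0.444444, coefficient = 1
x_1 = 1.7500, f(x_1) = 0.363636, coefficient = 2
x_2 = 2.2500, f(x_2) = 0.307692, coefficient = 1

I ≈ (0.500000/2) × 1.479409 = 0.369852
Exact value: 0.367725
Error: 0.002128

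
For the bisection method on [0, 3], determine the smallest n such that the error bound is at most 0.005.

We need (b-a)/2^n ≤ 0.005
(3 - 0)/2^n ≤ 0.005
3/2^n ≤ 0.005
2^n ≥ 600
n ≥ log₂(600) = 9.23
n ≥ 10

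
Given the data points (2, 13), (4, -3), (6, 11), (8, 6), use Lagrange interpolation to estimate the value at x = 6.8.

Lagrange interpolation formula:
P(x) = Σ yᵢ × Lᵢ(x)
where Lᵢ(x) = Π_{j≠i} (x - xⱼ)/(xᵢ - xⱼ)

L_0(6.8) = (6.8 - 4)/(2 - 4) × (6.8 - 6)/(2 - 6) × (6.8 - 8)/(2 - 8) = 0.056000
L_1(6.8) = (6.8 - 2)/(4 - 2) × (6.8 - 6)/(4 - 6) × (6.8 - 8)/(4 - 8) = -0.288000
L_2(6.8) = (6.8 - 2)/(6 - 2) × (6.8 - 4)/(6 - 4) × (6.8 - 8)/(6 - 8) = 1.008000
L_3(6.8) = (6.8 - 2)/(8 - 2) × (6.8 - 4)/(8 - 4) × (6.8 - 6)/(8 - 6) = 0.224000

P(6.8) = 13×L_0(6.8) + (-3)×L_1(6.8) + 11×L_2(6.8) + 6×L_3(6.8)
P(6.8) = 14.024000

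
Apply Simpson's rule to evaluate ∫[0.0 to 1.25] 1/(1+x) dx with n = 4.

f(x) = 1/(1+x)
a = 0.0, b = 1.25, n = 4
h = (b - a)/n = 0.312500

Simpson's rule: (h/3)[f(x₀) + 4f(x₁) + 2f(x₂) + ... + f(xₙ)]

x_0 = 0.0000, f(x_0) = 1.000000, coefficient = 1
x_1 = 0.3125, f(x_1) = 0.761905, coefficient = 4
x_2 = 0.6250, f(x_2) = 0.615385, coefficient = 2
x_3 = 0.9375, f(x_3) = 0.516129, coefficient = 4
x_4 = 1.2500, f(x_4) = 0.444444, coefficient = 1

I ≈ (0.312500/3) × 7.787349 = 0.811182
Exact value: 0.810930
Error: 0.000252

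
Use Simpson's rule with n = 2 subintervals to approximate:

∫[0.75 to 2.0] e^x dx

f(x) = e^x
a = 0.75, b = 2.0, n = 2
h = (b - a)/n = 0.625000

Simpson's rule: (h/3)[f(x₀) + 4f(x₁) + 2f(x₂) + ... + f(xₙ)]

x_0 = 0.7500, f(x_0) = 2.117000, coefficient = 1
x_1 = 1.3750, f(x_1) = 3.955077, coefficient = 4
x_2 = 2.0000, f(x_2) = 7.389056, coefficient = 1

I ≈ (0.625000/3) × 25.326363 = 5.276326
Exact value: 5.272056
Error: 0.004270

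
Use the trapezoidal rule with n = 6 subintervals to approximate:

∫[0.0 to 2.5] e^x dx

f(x) = e^x
a = 0.0, b = 2.5, n = 6
h = (b - a)/n = 0.416667

Trapezoidal rule: (h/2)[f(x₀) + 2f(x₁) + 2f(x₂) + ... + f(xₙ)]

x_0 = 0.0000, f(x_0) = 1.000000, coefficient = 1
x_1 = 0.4167, f(x_1) = 1.516897, coefficient = 2
x_2 = 0.8333, f(x_2) = 2.300976, coefficient = 2
x_3 = 1.2500, f(x_3) = 3.490343, coefficient = 2
x_4 = 1.6667, f(x_4) = 5.294490, coefficient = 2
x_5 = 2.0833, f(x_5) = 8.031195, coefficient = 2
x_6 = 2.5000, f(x_6) = 12.182494, coefficient = 1

I ≈ (0.416667/2) × 54.450295 = 11.343812
Exact value: 11.182494
Error: 0.161318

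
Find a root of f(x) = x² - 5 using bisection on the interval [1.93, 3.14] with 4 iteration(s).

f(x) = x² - 5
Initial interval: [1.93, 3.14]

Iteration 1:
  c_1 = (1.930000 + 3.140000)/2 = 2.535000
  f(c_1) = f(2.535000) = 1.426225
  f(a) × f(c) < 0, new interval: [1.930000, 2.535000]
Iteration 2:
  c_2 = (1.930000 + 2.535000)/2 = 2.232500
  f(c_2) = f(2.232500) = -0.015944
  f(a) × f(c) ≥ 0, new interval: [2.232500, 2.535000]
Iteration 3:
  c_3 = (2.232500 + 2.535000)/2 = 2.383750
  f(c_3) = f(2.383750) = 0.682264
  f(a) × f(c) < 0, new interval: [2.232500, 2.383750]
Iteration 4:
  c_4 = (2.232500 + 2.383750)/2 = 2.308125
  f(c_4) = f(2.308125) = 0.327441
  f(a) × f(c) < 0, new interval: [2.232500, 2.308125]

After 4 iteration(s), the approximation is c_4 = 2.308125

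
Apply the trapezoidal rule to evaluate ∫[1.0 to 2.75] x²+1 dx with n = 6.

f(x) = x²+1
a = 1.0, b = 2.75, n = 6
h = (b - a)/n = 0.291667

Trapezoidal rule: (h/2)[f(x₀) + 2f(x₁) + 2f(x₂) + ... + f(xₙ)]

x_0 = 1.0000, f(x_0) = 2.000000, coefficient = 1
x_1 = 1.2917, f(x_1) = 2.668403, coefficient = 2
x_2 = 1.5833, f(x_2) = 3.506944, coefficient = 2
x_3 = 1.8750, f(x_3) = 4.515625, coefficient = 2
x_4 = 2.1667, f(x_4) = 5.694444, coefficient = 2
x_5 = 2.4583, f(x_5) = 7.043403, coefficient = 2
x_6 = 2.7500, f(x_6) = 8.562500, coefficient = 1

I ≈ (0.291667/2) × 57.420139 = 8.373770
Exact value: 8.348958
Error: 0.024812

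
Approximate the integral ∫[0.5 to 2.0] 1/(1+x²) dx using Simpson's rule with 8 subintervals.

f(x) = 1/(1+x²)
a = 0.5, b = 2.0, n = 8
h = (b - a)/n = 0.187500

Simpson's rule: (h/3)[f(x₀) + 4f(x₁) + 2f(x₂) + ... + f(xₙ)]

x_0 = 0.5000, f(x_0) = 0.800000, coefficient = 1
x_1 = 0.6875, f(x_1) = 0.679045, coefficient = 4
x_2 = 0.8750, f(x_2) = 0.566372, coefficient = 2
x_3 = 1.0625, f(x_3) = 0.469725, coefficient = 4
x_4 = 1.2500, f(x_4) = 0.390244, coefficient = 2
x_5 = 1.4375, f(x_5) = 0.326115, coefficient = 4
x_6 = 1.6250, f(x_6) = 0.274678, coefficient = 2
x_7 = 1.8125, f(x_7) = 0.233364, coefficient = 4
x_8 = 2.0000, f(x_8) = 0.200000, coefficient = 1

I ≈ (0.187500/3) × 10.295580 = 0.643474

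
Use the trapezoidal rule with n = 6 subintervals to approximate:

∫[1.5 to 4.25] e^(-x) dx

f(x) = e^(-x)
a = 1.5, b = 4.25, n = 6
h = (b - a)/n = 0.458333

Trapezoidal rule: (h/2)[f(x₀) + 2f(x₁) + 2f(x₂) + ... + f(xₙ)]

x_0 = 1.5000, f(x_0) = 0.223130, coefficient = 1
x_1 = 1.9583, f(x_1) = 0.141093, coefficient = 2
x_2 = 2.4167, f(x_2) = 0.089219, coefficient = 2
x_3 = 2.8750, f(x_3) = 0.056416, coefficient = 2
x_4 = 3.3333, f(x_4) = 0.035674, coefficient = 2
x_5 = 3.7917, f(x_5) = 0.022558, coefficient = 2
x_6 = 4.2500, f(x_6) = 0.014264, coefficient = 1

I ≈ (0.458333/2) × 0.927314 = 0.212510
Exact value: 0.208866
Error: 0.003644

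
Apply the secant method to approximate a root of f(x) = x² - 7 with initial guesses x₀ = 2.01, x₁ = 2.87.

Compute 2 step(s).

f(x) = x² - 7
x₀ = 2.01, x₁ = 2.87

Secant formula: x_{n+1} = x_n - f(x_n)(x_n - x_{n-1})/(f(x_n) - f(x_{n-1}))

Iteration 1:
  f(2.010000) = -2.959900
  f(2.870000) = 1.236900
  x_2 = 2.870000 - 1.236900×(2.870000 - 2.010000)/(1.236900 - (-2.959900))
       = 2.616537
Iteration 2:
  f(2.870000) = 1.236900
  f(2.616537) = -0.153735
  x_3 = 2.616537 - (-0.153735)×(2.616537 - 2.870000)/(-0.153735 - 1.236900)
       = 2.644557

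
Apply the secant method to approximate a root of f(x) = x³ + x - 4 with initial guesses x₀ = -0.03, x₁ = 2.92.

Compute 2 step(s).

f(x) = x³ + x - 4
x₀ = -0.03, x₁ = 2.92

Secant formula: x_{n+1} = x_n - f(x_n)(x_n - x_{n-1})/(f(x_n) - f(x_{n-1}))

Iteration 1:
  f(-0.030000) = -4.030027
  f(2.920000) = 23.817088
  x_2 = 2.920000 - 23.817088×(2.920000 - (-0.030000))/(23.817088 - (-4.030027))
       = 0.396923
Iteration 2:
  f(2.920000) = 23.817088
  f(0.396923) = -3.540542
  x_3 = 0.396923 - (-3.540542)×(0.396923 - 2.920000)/(-3.540542 - 23.817088)
       = 0.723452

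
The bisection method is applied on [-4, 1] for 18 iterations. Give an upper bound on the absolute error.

Bisection error bound: |error| ≤ (b-a)/2^n
|error| ≤ (1 - (-4))/2^18 = 5/2^18
|error| ≤ 0.0000190735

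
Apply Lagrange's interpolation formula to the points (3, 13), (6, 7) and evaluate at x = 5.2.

Lagrange interpolation formula:
P(x) = Σ yᵢ × Lᵢ(x)
where Lᵢ(x) = Π_{j≠i} (x - xⱼ)/(xᵢ - xⱼ)

L_0(5.2) = (5.2 - 6)/(3 - 6) = 0.266667
L_1(5.2) = (5.2 - 3)/(6 - 3) = 0.733333

P(5.2) = 13×L_0(5.2) + 7×L_1(5.2)
P(5.2) = 8.600000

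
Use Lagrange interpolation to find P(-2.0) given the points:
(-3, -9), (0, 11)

Lagrange interpolation formula:
P(x) = Σ yᵢ × Lᵢ(x)
where Lᵢ(x) = Π_{j≠i} (x - xⱼ)/(xᵢ - xⱼ)

L_0(-2.0) = (-2.0 - 0)/(-3 - 0) = 0.666667
L_1(-2.0) = (-2.0 - (-3))/(0 - (-3)) = 0.333333

P(-2.0) = (-9)×L_0(-2.0) + 11×L_1(-2.0)
P(-2.0) = -2.333333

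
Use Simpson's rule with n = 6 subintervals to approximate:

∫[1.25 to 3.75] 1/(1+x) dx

f(x) = 1/(1+x)
a = 1.25, b = 3.75, n = 6
h = (b - a)/n = 0.416667

Simpson's rule: (h/3)[f(x₀) + 4f(x₁) + 2f(x₂) + ... + f(xₙ)]

x_0 = 1.2500, f(x_0) = 0.444444, coefficient = 1
x_1 = 1.6667, f(x_1) = 0.375000, coefficient = 4
x_2 = 2.0833, f(x_2) = 0.324324, coefficient = 2
x_3 = 2.5000, f(x_3) = 0.285714, coefficient = 4
x_4 = 2.9167, f(x_4) = 0.255319, coefficient = 2
x_5 = 3.3333, f(x_5) = 0.230769, coefficient = 4
x_6 = 3.7500, f(x_6) = 0.210526, coefficient = 1

I ≈ (0.416667/3) × 5.380192 = 0.747249
Exact value: 0.747214
Error: 0.000034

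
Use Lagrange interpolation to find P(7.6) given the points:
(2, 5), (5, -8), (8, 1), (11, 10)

Lagrange interpolation formula:
P(x) = Σ yᵢ × Lᵢ(x)
where Lᵢ(x) = Π_{j≠i} (x - xⱼ)/(xᵢ - xⱼ)

L_0(7.6) = (7.6 - 5)/(2 - 5) × (7.6 - 8)/(2 - 8) × (7.6 - 11)/(2 - 11) = -0.021827
L_1(7.6) = (7.6 - 2)/(5 - 2) × (7.6 - 8)/(5 - 8) × (7.6 - 11)/(5 - 11) = 0.141037
L_2(7.6) = (7.6 - 2)/(8 - 2) × (7.6 - 5)/(8 - 5) × (7.6 - 11)/(8 - 11) = 0.916741
L_3(7.6) = (7.6 - 2)/(11 - 2) × (7.6 - 5)/(11 - 5) × (7.6 - 8)/(11 - 8) = -0.035951

P(7.6) = 5×L_0(7.6) + (-8)×L_1(7.6) + 1×L_2(7.6) + 10×L_3(7.6)
P(7.6) = -0.680198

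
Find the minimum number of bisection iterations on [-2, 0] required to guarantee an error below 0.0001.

We need (b-a)/2^n ≤ 0.0001
(0 - (-2))/2^n ≤ 0.0001
2/2^n ≤ 0.0001
2^n ≥ 20000
n ≥ log₂(20000) = 14.29
n ≥ 15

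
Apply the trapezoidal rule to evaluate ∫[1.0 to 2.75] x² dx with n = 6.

f(x) = x²
a = 1.0, b = 2.75, n = 6
h = (b - a)/n = 0.291667

Trapezoidal rule: (h/2)[f(x₀) + 2f(x₁) + 2f(x₂) + ... + f(xₙ)]

x_0 = 1.0000, f(x_0) = 1.000000, coefficient = 1
x_1 = 1.2917, f(x_1) = 1.668403, coefficient = 2
x_2 = 1.5833, f(x_2) = 2.506944, coefficient = 2
x_3 = 1.8750, f(x_3) = 3.515625, coefficient = 2
x_4 = 2.1667, f(x_4) = 4.694444, coefficient = 2
x_5 = 2.4583, f(x_5) = 6.043403, coefficient = 2
x_6 = 2.7500, f(x_6) = 7.562500, coefficient = 1

I ≈ (0.291667/2) × 45.420139 = 6.623770
Exact value: 6.598958
Error: 0.024812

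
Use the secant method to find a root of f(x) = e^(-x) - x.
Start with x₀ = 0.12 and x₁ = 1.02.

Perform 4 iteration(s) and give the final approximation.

f(x) = e^(-x) - x
x₀ = 0.12, x₁ = 1.02

Secant formula: x_{n+1} = x_n - f(x_n)(x_n - x_{n-1})/(f(x_n) - f(x_{n-1}))

Iteration 1:
  f(0.120000) = 0.766920
  f(1.020000) = -0.659405
  x_2 = 1.020000 - (-0.659405)×(1.020000 - 0.120000)/(-0.659405 - 0.766920)
       = 0.603921
Iteration 2:
  f(1.020000) = -0.659405
  f(0.603921) = -0.057257
  x_3 = 0.603921 - (-0.057257)×(0.603921 - 1.020000)/(-0.057257 - (-0.659405))
       = 0.564357
Iteration 3:
  f(0.603921) = -0.057257
  f(0.564357) = 0.004369
  x_4 = 0.564357 - 0.004369×(0.564357 - 0.603921)/(0.004369 - (-0.057257))
       = 0.567162
Iteration 4:
  f(0.564357) = 0.004369
  f(0.567162) = -0.000029
  x_5 = 0.567162 - (-0.000029)×(0.567162 - 0.564357)/(-0.000029 - 0.004369)
       = 0.567143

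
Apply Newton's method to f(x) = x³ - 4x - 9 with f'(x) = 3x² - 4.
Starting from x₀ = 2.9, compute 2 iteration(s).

f(x) = x³ - 4x - 9
f'(x) = 3x² - 4
x₀ = 2.9

Newton-Raphson formula: x_{n+1} = x_n - f(x_n)/f'(x_n)

Iteration 1:
  f(2.900000) = 3.789000
  f'(2.900000) = 21.230000
  x_1 = 2.900000 - 3.789000/21.230000 = 2.721526
Iteration 2:
  f(2.721526) = 0.271435
  f'(2.721526) = 18.220114
  x_2 = 2.721526 - 0.271435/18.220114 = 2.706629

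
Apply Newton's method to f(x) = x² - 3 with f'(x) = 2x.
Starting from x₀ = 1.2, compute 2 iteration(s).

f(x) = x² - 3
f'(x) = 2x
x₀ = 1.2

Newton-Raphson formula: x_{n+1} = x_n - f(x_n)/f'(x_n)

Iteration 1:
  f(1.200000) = -1.560000
  f'(1.200000) = 2.400000
  x_1 = 1.200000 - (-1.560000)/2.400000 = 1.850000
Iteration 2:
  f(1.850000) = 0.422500
  f'(1.850000) = 3.700000
  x_2 = 1.850000 - 0.422500/3.700000 = 1.735811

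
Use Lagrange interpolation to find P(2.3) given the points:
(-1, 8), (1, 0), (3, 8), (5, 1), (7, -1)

Lagrange interpolation formula:
P(x) = Σ yᵢ × Lᵢ(x)
where Lᵢ(x) = Π_{j≠i} (x - xⱼ)/(xᵢ - xⱼ)

L_0(2.3) = (2.3 - 1)/(-1 - 1) × (2.3 - 3)/(-1 - 3) × (2.3 - 5)/(-1 - 5) × (2.3 - 7)/(-1 - 7) = -0.030073
L_1(2.3) = (2.3 - (-1))/(1 - (-1)) × (2.3 - 3)/(1 - 3) × (2.3 - 5)/(1 - 5) × (2.3 - 7)/(1 - 7) = 0.305353
L_2(2.3) = (2.3 - (-1))/(3 - (-1)) × (2.3 - 1)/(3 - 1) × (2.3 - 5)/(3 - 5) × (2.3 - 7)/(3 - 7) = 0.850627
L_3(2.3) = (2.3 - (-1))/(5 - (-1)) × (2.3 - 1)/(5 - 1) × (2.3 - 3)/(5 - 3) × (2.3 - 7)/(5 - 7) = -0.147022
L_4(2.3) = (2.3 - (-1))/(7 - (-1)) × (2.3 - 1)/(7 - 1) × (2.3 - 3)/(7 - 3) × (2.3 - 5)/(7 - 5) = 0.021115

P(2.3) = 8×L_0(2.3) + 0×L_1(2.3) + 8×L_2(2.3) + 1×L_3(2.3) + (-1)×L_4(2.3)
P(2.3) = 6.396295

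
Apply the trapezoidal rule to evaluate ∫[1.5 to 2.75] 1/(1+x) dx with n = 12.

f(x) = 1/(1+x)
a = 1.5, b = 2.75, n = 12
h = (b - a)/n = 0.104167

Trapezoidal rule: (h/2)[f(x₀) + 2f(x₁) + 2f(x₂) + ... + f(xₙ)]

x_0 = 1.5000, f(x_0) = 0.400000, coefficient = 1
x_1 = 1.6042, f(x_1) = 0.384000, coefficient = 2
x_2 = 1.7083, f(x_2) = 0.369231, coefficient = 2
x_3 = 1.8125, f(x_3) = 0.355556, coefficient = 2
x_4 = 1.9167, f(x_4) = 0.342857, coefficient = 2
x_5 = 2.0208, f(x_5) = 0.331034, coefficient = 2
x_6 = 2.1250, f(x_6) = 0.320000, coefficient = 2
x_7 = 2.2292, f(x_7) = 0.309677, coefficient = 2
x_8 = 2.3333, f(x_8) = 0.300000, coefficient = 2
x_9 = 2.4375, f(x_9) = 0.290909, coefficient = 2
x_10 = 2.5417, f(x_10) = 0.282353, coefficient = 2
x_11 = 2.6458, f(x_11) = 0.274286, coefficient = 2
x_12 = 2.7500, f(x_12) = 0.266667, coefficient = 1

I ≈ (0.104167/2) × 7.786473 = 0.405545
Exact value: 0.405465
Error: 0.000080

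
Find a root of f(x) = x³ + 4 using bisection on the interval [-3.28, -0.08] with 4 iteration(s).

f(x) = x³ + 4
Initial interval: [-3.28, -0.08]

Iteration 1:
  c_1 = (-3.280000 + (-0.080000))/2 = -1.680000
  f(c_1) = f(-1.680000) = -0.741632
  f(a) × f(c) ≥ 0, new interval: [-1.680000, -0.080000]
Iteration 2:
  c_2 = (-1.680000 + (-0.080000))/2 = -0.880000
  f(c_2) = f(-0.880000) = 3.318528
  f(a) × f(c) < 0, new interval: [-1.680000, -0.880000]
Iteration 3:
  c_3 = (-1.680000 + (-0.880000))/2 = -1.280000
  f(c_3) = f(-1.280000) = 1.902848
  f(a) × f(c) < 0, new interval: [-1.680000, -1.280000]
Iteration 4:
  c_4 = (-1.680000 + (-1.280000))/2 = -1.480000
  f(c_4) = f(-1.480000) = 0.758208
  f(a) × f(c) < 0, new interval: [-1.680000, -1.480000]

After 4 iteration(s), the approximation is c_4 = -1.480000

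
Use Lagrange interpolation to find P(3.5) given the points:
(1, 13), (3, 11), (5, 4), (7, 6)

Lagrange interpolation formula:
P(x) = Σ yᵢ × Lᵢ(x)
where Lᵢ(x) = Π_{j≠i} (x - xⱼ)/(xᵢ - xⱼ)

L_0(3.5) = (3.5 - 3)/(1 - 3) × (3.5 - 5)/(1 - 5) × (3.5 - 7)/(1 - 7) = -0.054688
L_1(3.5) = (3.5 - 1)/(3 - 1) × (3.5 - 5)/(3 - 5) × (3.5 - 7)/(3 - 7) = 0.820312
L_2(3.5) = (3.5 - 1)/(5 - 1) × (3.5 - 3)/(5 - 3) × (3.5 - 7)/(5 - 7) = 0.273438
L_3(3.5) = (3.5 - 1)/(7 - 1) × (3.5 - 3)/(7 - 3) × (3.5 - 5)/(7 - 5) = -0.039062

P(3.5) = 13×L_0(3.5) + 11×L_1(3.5) + 4×L_2(3.5) + 6×L_3(3.5)
P(3.5) = 9.171875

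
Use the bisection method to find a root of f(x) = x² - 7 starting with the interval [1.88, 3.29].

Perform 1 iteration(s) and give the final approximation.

f(x) = x² - 7
Initial interval: [1.88, 3.29]

Iteration 1:
  c_1 = (1.880000 + 3.290000)/2 = 2.585000
  f(c_1) = f(2.585000) = -0.317775
  f(a) × f(c) ≥ 0, new interval: [2.585000, 3.290000]

After 1 iteration(s), the approximation is c_1 = 2.585000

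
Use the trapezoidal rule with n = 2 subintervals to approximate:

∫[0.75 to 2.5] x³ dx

f(x) = x³
a = 0.75, b = 2.5, n = 2
h = (b - a)/n = 0.875000

Trapezoidal rule: (h/2)[f(x₀) + 2f(x₁) + 2f(x₂) + ... + f(xₙ)]

x_0 = 0.7500, f(x_0) = 0.421875, coefficient = 1
x_1 = 1.6250, f(x_1) = 4.291016, coefficient = 2
x_2 = 2.5000, f(x_2) = 15.625000, coefficient = 1

I ≈ (0.875000/2) × 24.628906 = 10.775146
Exact value: 9.686523
Error: 1.088623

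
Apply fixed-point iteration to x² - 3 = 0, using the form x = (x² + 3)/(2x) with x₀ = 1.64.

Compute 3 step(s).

Equation: x² - 3 = 0
Fixed-point form: x = (x² + 3)/(2x)
x₀ = 1.64

x_1 = g(1.640000) = 1.734634
x_2 = g(1.734634) = 1.732053
x_3 = g(1.732053) = 1.732051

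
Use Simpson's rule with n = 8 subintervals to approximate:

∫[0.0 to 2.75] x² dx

f(x) = x²
a = 0.0, b = 2.75, n = 8
h = (b - a)/n = 0.343750

Simpson's rule: (h/3)[f(x₀) + 4f(x₁) + 2f(x₂) + ... + f(xₙ)]

x_0 = 0.0000, f(x_0) = 0.000000, coefficient = 1
x_1 = 0.3438, f(x_1) = 0.118164, coefficient = 4
x_2 = 0.6875, f(x_2) = 0.472656, coefficient = 2
x_3 = 1.0312, f(x_3) = 1.063477, coefficient = 4
x_4 = 1.3750, f(x_4) = 1.890625, coefficient = 2
x_5 = 1.7188, f(x_5) = 2.954102, coefficient = 4
x_6 = 2.0625, f(x_6) = 4.253906, coefficient = 2
x_7 = 2.4062, f(x_7) = 5.790039, coefficient = 4
x_8 = 2.7500, f(x_8) = 7.562500, coefficient = 1

I ≈ (0.343750/3) × 60.500000 = 6.932292
Exact value: 6.932292
Error: 0.000000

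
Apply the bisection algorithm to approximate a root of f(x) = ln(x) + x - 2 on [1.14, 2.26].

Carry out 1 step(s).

f(x) = ln(x) + x - 2
Initial interval: [1.14, 2.26]

Iteration 1:
  c_1 = (1.140000 + 2.260000)/2 = 1.700000
  f(c_1) = f(1.700000) = 0.230628
  f(a) × f(c) < 0, new interval: [1.140000, 1.700000]

After 1 iteration(s), the approximation is c_1 = 1.700000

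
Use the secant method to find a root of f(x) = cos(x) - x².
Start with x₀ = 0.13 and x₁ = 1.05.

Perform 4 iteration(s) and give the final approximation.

f(x) = cos(x) - x²
x₀ = 0.13, x₁ = 1.05

Secant formula: x_{n+1} = x_n - f(x_n)(x_n - x_{n-1})/(f(x_n) - f(x_{n-1}))

Iteration 1:
  f(0.130000) = 0.974662
  f(1.050000) = -0.604929
  x_2 = 1.050000 - (-0.604929)×(1.050000 - 0.130000)/(-0.604929 - 0.974662)
       = 0.697672
Iteration 2:
  f(1.050000) = -0.604929
  f(0.697672) = 0.279594
  x_3 = 0.697672 - 0.279594×(0.697672 - 1.050000)/(0.279594 - (-0.604929))
       = 0.809041
Iteration 3:
  f(0.697672) = 0.279594
  f(0.809041) = 0.035645
  x_4 = 0.809041 - 0.035645×(0.809041 - 0.697672)/(0.035645 - 0.279594)
       = 0.825314
Iteration 4:
  f(0.809041) = 0.035645
  f(0.825314) = -0.002817
  x_5 = 0.825314 - (-0.002817)×(0.825314 - 0.809041)/(-0.002817 - 0.035645)
       = 0.824122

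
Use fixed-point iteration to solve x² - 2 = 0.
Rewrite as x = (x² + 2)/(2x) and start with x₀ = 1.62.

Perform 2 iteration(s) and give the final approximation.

Equation: x² - 2 = 0
Fixed-point form: x = (x² + 2)/(2x)
x₀ = 1.62

x_1 = g(1.620000) = 1.427284
x_2 = g(1.427284) = 1.414273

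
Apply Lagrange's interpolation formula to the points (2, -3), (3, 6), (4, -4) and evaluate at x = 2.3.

Lagrange interpolation formula:
P(x) = Σ yᵢ × Lᵢ(x)
where Lᵢ(x) = Π_{j≠i} (x - xⱼ)/(xᵢ - xⱼ)

L_0(2.3) = (2.3 - 3)/(2 - 3) × (2.3 - 4)/(2 - 4) = 0.595000
L_1(2.3) = (2.3 - 2)/(3 - 2) × (2.3 - 4)/(3 - 4) = 0.510000
L_2(2.3) = (2.3 - 2)/(4 - 2) × (2.3 - 3)/(4 - 3) = -0.105000

P(2.3) = (-3)×L_0(2.3) + 6×L_1(2.3) + (-4)×L_2(2.3)
P(2.3) = 1.695000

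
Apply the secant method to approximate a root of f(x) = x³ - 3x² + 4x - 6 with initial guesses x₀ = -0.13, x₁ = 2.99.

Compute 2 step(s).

f(x) = x³ - 3x² + 4x - 6
x₀ = -0.13, x₁ = 2.99

Secant formula: x_{n+1} = x_n - f(x_n)(x_n - x_{n-1})/(f(x_n) - f(x_{n-1}))

Iteration 1:
  f(-0.130000) = -6.572897
  f(2.990000) = 5.870599
  x_2 = 2.990000 - 5.870599×(2.990000 - (-0.130000))/(5.870599 - (-6.572897))
       = 1.518045
Iteration 2:
  f(2.990000) = 5.870599
  f(1.518045) = -3.342927
  x_3 = 1.518045 - (-3.342927)×(1.518045 - 2.990000)/(-3.342927 - 5.870599)
       = 2.052112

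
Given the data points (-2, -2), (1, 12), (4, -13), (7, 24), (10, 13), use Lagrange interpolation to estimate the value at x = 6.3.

Lagrange interpolation formula:
P(x) = Σ yᵢ × Lᵢ(x)
where Lᵢ(x) = Π_{j≠i} (x - xⱼ)/(xᵢ - xⱼ)

L_0(6.3) = (6.3 - 1)/(-2 - 1) × (6.3 - 4)/(-2 - 4) × (6.3 - 7)/(-2 - 7) × (6.3 - 10)/(-2 - 10) = 0.016241
L_1(6.3) = (6.3 - (-2))/(1 - (-2)) × (6.3 - 4)/(1 - 4) × (6.3 - 7)/(1 - 7) × (6.3 - 10)/(1 - 10) = -0.101735
L_2(6.3) = (6.3 - (-2))/(4 - (-2)) × (6.3 - 1)/(4 - 1) × (6.3 - 7)/(4 - 7) × (6.3 - 10)/(4 - 10) = 0.351648
L_3(6.3) = (6.3 - (-2))/(7 - (-2)) × (6.3 - 1)/(7 - 1) × (6.3 - 4)/(7 - 4) × (6.3 - 10)/(7 - 10) = 0.770278
L_4(6.3) = (6.3 - (-2))/(10 - (-2)) × (6.3 - 1)/(10 - 1) × (6.3 - 4)/(10 - 4) × (6.3 - 7)/(10 - 7) = -0.036432

P(6.3) = (-2)×L_0(6.3) + 12×L_1(6.3) + (-13)×L_2(6.3) + 24×L_3(6.3) + 13×L_4(6.3)
P(6.3) = 12.188316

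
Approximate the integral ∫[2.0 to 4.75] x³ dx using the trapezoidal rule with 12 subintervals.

f(x) = x³
a = 2.0, b = 4.75, n = 12
h = (b - a)/n = 0.229167

Trapezoidal rule: (h/2)[f(x₀) + 2f(x₁) + 2f(x₂) + ... + f(xₙ)]

x_0 = 2.0000, f(x_0) = 8.000000, coefficient = 1
x_1 = 2.2292, f(x_1) = 11.077139, coefficient = 2
x_2 = 2.4583, f(x_2) = 14.856698, coefficient = 2
x_3 = 2.6875, f(x_3) = 19.410889, coefficient = 2
x_4 = 2.9167, f(x_4) = 24.811921, coefficient = 2
x_5 = 3.1458, f(x_5) = 31.132008, coefficient = 2
x_6 = 3.3750, f(x_6) = 38.443359, coefficient = 2
x_7 = 3.6042, f(x_7) = 46.818188, coefficient = 2
x_8 = 3.8333, f(x_8) = 56.328704, coefficient = 2
x_9 = 4.0625, f(x_9) = 67.047119, coefficient = 2
x_10 = 4.2917, f(x_10) = 79.045645, coefficient = 2
x_11 = 4.5208, f(x_11) = 92.396493, coefficient = 2
x_12 = 4.7500, f(x_12) = 107.171875, coefficient = 1

I ≈ (0.229167/2) × 1077.908203 = 123.510315
Exact value: 123.266602
Error: 0.243713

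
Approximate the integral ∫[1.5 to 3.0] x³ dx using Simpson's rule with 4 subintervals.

f(x) = x³
a = 1.5, b = 3.0, n = 4
h = (b - a)/n = 0.375000

Simpson's rule: (h/3)[f(x₀) + 4f(x₁) + 2f(x₂) + ... + f(xₙ)]

x_0 = 1.5000, f(x_0) = 3.375000, coefficient = 1
x_1 = 1.8750, f(x_1) = 6.591797, coefficient = 4
x_2 = 2.2500, f(x_2) = 11.390625, coefficient = 2
x_3 = 2.6250, f(x_3) = 18.087891, coefficient = 4
x_4 = 3.0000, f(x_4) = 27.000000, coefficient = 1

I ≈ (0.375000/3) × 151.875000 = 18.984375
Exact value: 18.984375
Error: 0.000000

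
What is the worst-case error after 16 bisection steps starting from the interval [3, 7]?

Bisection error bound: |error| ≤ (b-a)/2^n
|error| ≤ (7 - 3)/2^16 = 4/2^16
|error| ≤ 0.0000610352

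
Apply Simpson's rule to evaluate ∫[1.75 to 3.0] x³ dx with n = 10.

f(x) = x³
a = 1.75, b = 3.0, n = 10
h = (b - a)/n = 0.125000

Simpson's rule: (h/3)[f(x₀) + 4f(x₁) + 2f(x₂) + ... + f(xₙ)]

x_0 = 1.7500, f(x_0) = 5.359375, coefficient = 1
x_1 = 1.8750, f(x_1) = 6.591797, coefficient = 4
x_2 = 2.0000, f(x_2) = 8.000000, coefficient = 2
x_3 = 2.1250, f(x_3) = 9.595703, coefficient = 4
x_4 = 2.2500, f(x_4) = 11.390625, coefficient = 2
x_5 = 2.3750, f(x_5) = 13.396484, coefficient = 4
x_6 = 2.5000, f(x_6) = 15.625000, coefficient = 2
x_7 = 2.6250, f(x_7) = 18.087891, coefficient = 4
x_8 = 2.7500, f(x_8) = 20.796875, coefficient = 2
x_9 = 2.8750, f(x_9) = 23.763672, coefficient = 4
x_10 = 3.0000, f(x_10) = 27.000000, coefficient = 1

I ≈ (0.125000/3) × 429.726562 = 17.905273
Exact value: 17.905273
Error: 0.000000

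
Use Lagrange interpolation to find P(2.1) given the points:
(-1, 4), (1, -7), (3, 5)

Lagrange interpolation formula:
P(x) = Σ yᵢ × Lᵢ(x)
where Lᵢ(x) = Π_{j≠i} (x - xⱼ)/(xᵢ - xⱼ)

L_0(2.1) = (2.1 - 1)/(-1 - 1) × (2.1 - 3)/(-1 - 3) = -0.123750
L_1(2.1) = (2.1 - (-1))/(1 - (-1)) × (2.1 - 3)/(1 - 3) = 0.697500
L_2(2.1) = (2.1 - (-1))/(3 - (-1)) × (2.1 - 1)/(3 - 1) = 0.426250

P(2.1) = 4×L_0(2.1) + (-7)×L_1(2.1) + 5×L_2(2.1)
P(2.1) = -3.246250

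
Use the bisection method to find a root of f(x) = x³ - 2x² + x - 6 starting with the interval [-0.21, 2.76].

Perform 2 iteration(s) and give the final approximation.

f(x) = x³ - 2x² + x - 6
Initial interval: [-0.21, 2.76]

Iteration 1:
  c_1 = (-0.210000 + 2.760000)/2 = 1.275000
  f(c_1) = f(1.275000) = -5.903578
  f(a) × f(c) ≥ 0, new interval: [1.275000, 2.760000]
Iteration 2:
  c_2 = (1.275000 + 2.760000)/2 = 2.017500
  f(c_2) = f(2.017500) = -3.911270
  f(a) × f(c) ≥ 0, new interval: [2.017500, 2.760000]

After 2 iteration(s), the approximation is c_2 = 2.017500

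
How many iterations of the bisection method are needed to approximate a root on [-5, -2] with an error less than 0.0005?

We need (b-a)/2^n ≤ 0.0005
(-2 - (-5))/2^n ≤ 0.0005
3/2^n ≤ 0.0005
2^n ≥ 6000
n ≥ log₂(6000) = 12.55
n ≥ 13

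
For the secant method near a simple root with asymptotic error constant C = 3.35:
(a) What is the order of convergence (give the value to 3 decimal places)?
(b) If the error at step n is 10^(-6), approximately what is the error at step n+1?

(a) Secant method has superlinear convergence with order φ = (1+√5)/2 ≈ 1.618.
    This means |e_{n+1}| ≈ C|e_n|^1.618.

(b) With |e_n| = 10^(-6) and C = 3.35:
    |e_{n+1}| ≈ 3.35 × (10^(-6))^1.618 = 3.35 × 10^(-9.71)

(a) ≈ 1.618 (golden ratio); (b) |e_{n+1}| ≈ 6.559e-10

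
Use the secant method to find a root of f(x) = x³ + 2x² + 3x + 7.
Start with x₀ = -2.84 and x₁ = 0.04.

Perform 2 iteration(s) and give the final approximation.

f(x) = x³ + 2x² + 3x + 7
x₀ = -2.84, x₁ = 0.04

Secant formula: x_{n+1} = x_n - f(x_n)(x_n - x_{n-1})/(f(x_n) - f(x_{n-1}))

Iteration 1:
  f(-2.840000) = -8.295104
  f(0.040000) = 7.123264
  x_2 = 0.040000 - 7.123264×(0.040000 - (-2.840000))/(7.123264 - (-8.295104))
       = -1.290556
Iteration 2:
  f(0.040000) = 7.123264
  f(-1.290556) = 4.309936
  x_3 = -1.290556 - 4.309936×(-1.290556 - 0.040000)/(4.309936 - 7.123264)
       = -3.328928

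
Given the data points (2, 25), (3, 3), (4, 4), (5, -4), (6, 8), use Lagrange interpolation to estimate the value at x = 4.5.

Lagrange interpolation formula:
P(x) = Σ yᵢ × Lᵢ(x)
where Lᵢ(x) = Π_{j≠i} (x - xⱼ)/(xᵢ - xⱼ)

L_0(4.5) = (4.5 - 3)/(2 - 3) × (4.5 - 4)/(2 - 4) × (4.5 - 5)/(2 - 5) × (4.5 - 6)/(2 - 6) = 0.023438
L_1(4.5) = (4.5 - 2)/(3 - 2) × (4.5 - 4)/(3 - 4) × (4.5 - 5)/(3 - 5) × (4.5 - 6)/(3 - 6) = -0.156250
L_2(4.5) = (4.5 - 2)/(4 - 2) × (4.5 - 3)/(4 - 3) × (4.5 - 5)/(4 - 5) × (4.5 - 6)/(4 - 6) = 0.703125
L_3(4.5) = (4.5 - 2)/(5 - 2) × (4.5 - 3)/(5 - 3) × (4.5 - 4)/(5 - 4) × (4.5 - 6)/(5 - 6) = 0.468750
L_4(4.5) = (4.5 - 2)/(6 - 2) × (4.5 - 3)/(6 - 3) × (4.5 - 4)/(6 - 4) × (4.5 - 5)/(6 - 5) = -0.039062

P(4.5) = 25×L_0(4.5) + 3×L_1(4.5) + 4×L_2(4.5) + (-4)×L_3(4.5) + 8×L_4(4.5)
P(4.5) = 0.742188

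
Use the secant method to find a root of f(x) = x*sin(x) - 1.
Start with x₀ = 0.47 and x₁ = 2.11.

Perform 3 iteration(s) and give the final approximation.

f(x) = x*sin(x) - 1
x₀ = 0.47, x₁ = 2.11

Secant formula: x_{n+1} = x_n - f(x_n)(x_n - x_{n-1})/(f(x_n) - f(x_{n-1}))

Iteration 1:
  f(0.470000) = -0.787143
  f(2.110000) = 0.810629
  x_2 = 2.110000 - 0.810629×(2.110000 - 0.470000)/(0.810629 - (-0.787143))
       = 1.277947
Iteration 2:
  f(2.110000) = 0.810629
  f(1.277947) = 0.223539
  x_3 = 1.277947 - 0.223539×(1.277947 - 2.110000)/(0.223539 - 0.810629)
       = 0.961137
Iteration 3:
  f(1.277947) = 0.223539
  f(0.961137) = -0.212019
  x_4 = 0.961137 - (-0.212019)×(0.961137 - 1.277947)/(-0.212019 - 0.223539)
       = 1.115352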